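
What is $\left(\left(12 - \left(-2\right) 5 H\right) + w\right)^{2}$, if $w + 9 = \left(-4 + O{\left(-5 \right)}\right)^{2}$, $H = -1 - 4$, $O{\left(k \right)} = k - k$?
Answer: $961$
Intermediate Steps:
$O{\left(k \right)} = 0$
$H = -5$ ($H = -1 - 4 = -5$)
$w = 7$ ($w = -9 + \left(-4 + 0\right)^{2} = -9 + \left(-4\right)^{2} = -9 + 16 = 7$)
$\left(\left(12 - \left(-2\right) 5 H\right) + w\right)^{2} = \left(\left(12 - \left(-2\right) 5 \left(-5\right)\right) + 7\right)^{2} = \left(\left(12 - \left(-10\right) \left(-5\right)\right) + 7\right)^{2} = \left(\left(12 - 50\right) + 7\right)^{2} = \left(-38 + 7\right)^{2} = \left(-31\right)^{2} = 961$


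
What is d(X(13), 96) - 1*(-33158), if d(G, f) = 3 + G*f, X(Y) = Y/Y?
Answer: 33257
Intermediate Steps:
X(Y) = 1
d(X(13), 96) - 1*(-33158) = (3 + 1*96) - 1*(-33158) = (3 + 96) + 33158 = 99 + 33158 = 33257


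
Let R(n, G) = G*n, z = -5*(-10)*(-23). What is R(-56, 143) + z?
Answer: -9158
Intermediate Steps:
z = -1150 (z = 50*(-23) = -1150)
R(-56, 143) + z = 143*(-56) - 1150 = -8008 - 1150 = -9158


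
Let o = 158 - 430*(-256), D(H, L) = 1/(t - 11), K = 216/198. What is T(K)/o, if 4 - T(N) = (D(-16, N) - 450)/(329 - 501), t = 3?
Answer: 1903/151687488 ≈ 1.2546e-5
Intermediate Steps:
K = 12/11 (K = 216*(1/198) = 12/11 ≈ 1.0909)
D(H, L) = -1/8 (D(H, L) = 1/(3 - 11) = 1/(-8) = -1/8)
o = 110238 (o = 158 + 110080 = 110238)
T(N) = 1903/1376 (T(N) = 4 - (-1/8 - 450)/(329 - 501) = 4 - (-3601)/(8*(-172)) = 4 - (-3601)*(-1)/(8*172) = 4 - 1*3601/1376 = 4 - 3601/1376 = 1903/1376)
T(K)/o = (1903/1376)/110238 = (1903/1376)*(1/110238) = 1903/151687488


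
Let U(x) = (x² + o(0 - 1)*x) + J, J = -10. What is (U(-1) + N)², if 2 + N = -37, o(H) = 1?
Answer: 2401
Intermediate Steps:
N = -39 (N = -2 - 37 = -39)
U(x) = -10 + x + x² (U(x) = (x² + 1*x) - 10 = (x² + x) - 10 = (x + x²) - 10 = -10 + x + x²)
(U(-1) + N)² = ((-10 - 1 + (-1)²) - 39)² = ((-10 - 1 + 1) - 39)² = (-10 - 39)² = (-49)² = 2401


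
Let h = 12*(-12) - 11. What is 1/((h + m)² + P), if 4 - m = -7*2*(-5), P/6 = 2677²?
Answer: 1/43046815 ≈ 2.3231e-8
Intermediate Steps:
P = 42997974 (P = 6*2677² = 6*7166329 = 42997974)
m = -66 (m = 4 - (-7*2)*(-5) = 4 - (-14)*(-5) = 4 - 1*70 = 4 - 70 = -66)
h = -155 (h = -144 - 11 = -155)
1/((h + m)² + P) = 1/((-155 - 66)² + 42997974) = 1/((-221)² + 42997974) = 1/(48841 + 42997974) = 1/43046815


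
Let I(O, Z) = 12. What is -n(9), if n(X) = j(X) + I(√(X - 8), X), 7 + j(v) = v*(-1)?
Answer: 4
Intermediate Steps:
j(v) = -7 - v (j(v) = -7 + v*(-1) = -7 - v)
n(X) = 5 - X (n(X) = (-7 - X) + 12 = 5 - X)
-n(9) = -(5 - 1*9) = -(5 - 9) = -1*(-4) = 4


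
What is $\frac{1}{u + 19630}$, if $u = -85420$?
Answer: $- \frac{1}{65790} \approx -1.52 \cdot 10^{-5}$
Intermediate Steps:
$\frac{1}{u + 19630} = \frac{1}{-85420 + 19630} = \frac{1}{-65790} = - \frac{1}{65790}$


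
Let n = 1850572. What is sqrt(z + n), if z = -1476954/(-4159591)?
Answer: sqrt(32018967981842740546)/4159591 ≈ 1360.4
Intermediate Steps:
z = 1476954/4159591 (z = -1476954*(-1/4159591) = 1476954/4159591 ≈ 0.35507)
sqrt(z + n) = sqrt(1476954/4159591 + 1850572) = sqrt(7697624113006/4159591) = sqrt(32018967981842740546)/4159591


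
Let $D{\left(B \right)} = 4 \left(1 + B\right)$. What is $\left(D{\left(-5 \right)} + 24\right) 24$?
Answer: $192$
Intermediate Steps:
$D{\left(B \right)} = 4 + 4 B$
$\left(D{\left(-5 \right)} + 24\right) 24 = \left(\left(4 + 4 \left(-5\right)\right) + 24\right) 24 = \left(\left(4 - 20\right) + 24\right) 24 = \left(-16 + 24\right) 24 = 8 \cdot 24 = 192$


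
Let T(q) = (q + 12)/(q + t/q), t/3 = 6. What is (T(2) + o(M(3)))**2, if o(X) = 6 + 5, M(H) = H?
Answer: 18225/121 ≈ 150.62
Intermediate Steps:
t = 18 (t = 3*6 = 18)
o(X) = 11
T(q) = (12 + q)/(q + 18/q) (T(q) = (q + 12)/(q + 18/q) = (12 + q)/(q + 18/q))
(T(2) + o(M(3)))**2 = (2*(12 + 2)/(18 + 2**2) + 11)**2 = (2*14/(18 + 4) + 11)**2 = (2*14/22 + 11)**2 = (2*(1/22)*14 + 11)**2 = (14/11 + 11)**2 = (135/11)**2 = 18225/121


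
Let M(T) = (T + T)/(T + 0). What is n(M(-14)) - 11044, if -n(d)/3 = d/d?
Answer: -11047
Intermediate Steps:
M(T) = 2 (M(T) = (2*T)/T = 2)
n(d) = -3 (n(d) = -3*d/d = -3*1 = -3)
n(M(-14)) - 11044 = -3 - 11044 = -11047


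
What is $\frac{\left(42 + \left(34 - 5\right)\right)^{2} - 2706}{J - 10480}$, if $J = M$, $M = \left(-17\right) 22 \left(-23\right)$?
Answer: $- \frac{2335}{1878} \approx -1.2433$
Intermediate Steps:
$M = 8602$ ($M = \left(-374\right) \left(-23\right) = 8602$)
$J = 8602$
$\frac{\left(42 + \left(34 - 5\right)\right)^{2} - 2706}{J - 10480} = \frac{\left(42 + \left(34 - 5\right)\right)^{2} - 2706}{8602 - 10480} = \frac{\left(42 + 29\right)^{2} - 2706}{-1878} = \left(71^{2} - 2706\right) \left(- \frac{1}{1878}\right) = \left(5041 - 2706\right) \left(- \frac{1}{1878}\right) = 2335 \left(- \frac{1}{1878}\right) = - \frac{2335}{1878}$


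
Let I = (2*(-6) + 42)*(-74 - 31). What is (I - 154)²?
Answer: 10916416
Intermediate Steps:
I = -3150 (I = (-12 + 42)*(-105) = 30*(-105) = -3150)
(I - 154)² = (-3150 - 154)² = (-3304)² = 10916416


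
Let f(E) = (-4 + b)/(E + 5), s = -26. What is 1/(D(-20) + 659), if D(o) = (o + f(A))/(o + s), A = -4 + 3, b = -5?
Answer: 184/121345 ≈ 0.0015163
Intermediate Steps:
A = -1
f(E) = -9/(5 + E) (f(E) = (-4 - 5)/(E + 5) = -9/(5 + E))
D(o) = (-9/4 + o)/(-26 + o) (D(o) = (o - 9/(5 - 1))/(o - 26) = (o - 9/4)/(-26 + o) = (-9/4 + o)/(-26 + o))
1/(D(-20) + 659) = 1/((-9/4 - 20)/(-26 - 20) + 659) = 1/(-89/4/(-46) + 659) = 1/(-1/46*(-89/4) + 659) = 1/(89/184 + 659) = 1/(121345/184) = 184/121345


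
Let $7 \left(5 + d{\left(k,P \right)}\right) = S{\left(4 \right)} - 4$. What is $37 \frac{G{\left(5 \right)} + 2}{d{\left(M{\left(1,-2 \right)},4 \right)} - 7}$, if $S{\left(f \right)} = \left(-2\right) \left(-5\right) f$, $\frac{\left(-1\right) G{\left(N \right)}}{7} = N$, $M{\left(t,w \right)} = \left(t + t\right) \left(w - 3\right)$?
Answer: $\frac{2849}{16} \approx 178.06$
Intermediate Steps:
$M{\left(t,w \right)} = 2 t \left(-3 + w\right)$
$G{\left(N \right)} = - 7 N$
$S{\left(f \right)} = 10 f$
$d{\left(k,P \right)} = \frac{1}{7}$ ($d{\left(k,P \right)} = -5 + \frac{10 \cdot 4 - 4}{7} = -5 + \frac{40 - 4}{7} = -5 + \frac{1}{7} \cdot 36 = -5 + \frac{36}{7} = \frac{1}{7}$)
$37 \frac{G{\left(5 \right)} + 2}{d{\left(M{\left(1,-2 \right)},4 \right)} - 7} = 37 \frac{\left(-7\right) 5 + 2}{\frac{1}{7} - 7} = 37 \frac{-35 + 2}{- \frac{48}{7}} = 37 \left(\left(-33\right) \left(- \frac{7}{48}\right)\right) = 37 \cdot \frac{77}{16} = \frac{2849}{16}$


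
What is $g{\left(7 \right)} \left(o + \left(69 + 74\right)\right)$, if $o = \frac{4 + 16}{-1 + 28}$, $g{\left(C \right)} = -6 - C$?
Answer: $- \frac{50453}{27} \approx -1868.6$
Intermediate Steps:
$o = \frac{20}{27} \approx 0.74074$
$g{\left(7 \right)} \left(o + \left(69 + 74\right)\right) = \left(-6 - 7\right) \left(\frac{20}{27} + \left(69 + 74\right)\right) = \left(-6 - 7\right) \left(\frac{20}{27} + 143\right) = \left(-13\right) \frac{3881}{27} = - \frac{50453}{27}$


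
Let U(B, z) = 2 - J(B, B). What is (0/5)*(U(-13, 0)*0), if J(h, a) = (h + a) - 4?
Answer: 0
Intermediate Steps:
J(h, a) = -4 + a + h (J(h, a) = (a + h) - 4 = -4 + a + h)
U(B, z) = 6 - 2*B (U(B, z) = 2 - (-4 + B + B) = 2 - (-4 + 2*B) = 2 + (4 - 2*B) = 6 - 2*B)
(0/5)*(U(-13, 0)*0) = (0/5)*((6 - 2*(-13))*0) = (0*(1/5))*((6 + 26)*0) = 0*(32*0) = 0*0 = 0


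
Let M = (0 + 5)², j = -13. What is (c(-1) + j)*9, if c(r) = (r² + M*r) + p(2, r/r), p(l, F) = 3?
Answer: -306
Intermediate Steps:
M = 25 (M = 5² = 25)
c(r) = 3 + r² + 25*r (c(r) = (r² + 25*r) + 3 = 3 + r² + 25*r)
(c(-1) + j)*9 = ((3 + (-1)² + 25*(-1)) - 13)*9 = ((3 + 1 - 25) - 13)*9 = (-21 - 13)*9 = -34*9 = -306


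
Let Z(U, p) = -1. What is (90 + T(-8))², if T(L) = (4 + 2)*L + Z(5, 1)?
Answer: 1681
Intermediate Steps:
T(L) = -1 + 6*L (T(L) = (4 + 2)*L - 1 = 6*L - 1 = -1 + 6*L)
(90 + T(-8))² = (90 + (-1 + 6*(-8)))² = (90 + (-1 - 48))² = (90 - 49)² = 41² = 1681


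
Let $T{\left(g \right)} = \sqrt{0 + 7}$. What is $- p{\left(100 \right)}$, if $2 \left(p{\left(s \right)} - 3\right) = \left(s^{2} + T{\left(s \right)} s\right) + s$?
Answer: $-5053 - 50 \sqrt{7} \approx -5185.3$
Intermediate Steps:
$T{\left(g \right)} = \sqrt{7}$
$p{\left(s \right)} = 3 + \frac{s}{2} + \frac{s^{2}}{2} + \frac{s \sqrt{7}}{2}$ ($p{\left(s \right)} = 3 + \frac{\left(s^{2} + \sqrt{7} s\right) + s}{2} = 3 + \frac{\left(s^{2} + s \sqrt{7}\right) + s}{2} = 3 + \frac{s + s^{2} + s \sqrt{7}}{2} = 3 + \left(\frac{s}{2} + \frac{s^{2}}{2} + \frac{s \sqrt{7}}{2}\right) = 3 + \frac{s}{2} + \frac{s^{2}}{2} + \frac{s \sqrt{7}}{2}$)
$- p{\left(100 \right)} = - (3 + \frac{1}{2} \cdot 100 + \frac{100^{2}}{2} + \frac{1}{2} \cdot 100 \sqrt{7}) = - (3 + 50 + \frac{1}{2} \cdot 10000 + 50 \sqrt{7}) = - (3 + 50 + 5000 + 50 \sqrt{7}) = - (5053 + 50 \sqrt{7}) = -5053 - 50 \sqrt{7}$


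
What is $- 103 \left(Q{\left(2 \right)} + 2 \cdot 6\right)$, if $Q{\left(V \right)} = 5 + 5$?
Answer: $-2266$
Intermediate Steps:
$Q{\left(V \right)} = 10$
$- 103 \left(Q{\left(2 \right)} + 2 \cdot 6\right) = - 103 \left(10 + 2 \cdot 6\right) = - 103 \left(10 + 12\right) = \left(-103\right) 22 = -2266$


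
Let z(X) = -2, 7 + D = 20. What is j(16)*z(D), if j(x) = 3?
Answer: -6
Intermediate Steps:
D = 13 (D = -7 + 20 = 13)
j(16)*z(D) = 3*(-2) = -6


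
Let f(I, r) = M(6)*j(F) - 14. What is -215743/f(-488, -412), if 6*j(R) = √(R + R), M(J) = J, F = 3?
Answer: 1510201/95 + 215743*√6/190 ≈ 18678.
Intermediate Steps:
j(R) = √2*√R/6 (j(R) = √(R + R)/6 = √(2*R)/6 = (√2*√R)/6 = √2*√R/6)
f(I, r) = -14 + √6 (f(I, r) = 6*(√2*√3/6) - 14 = 6*(√6/6) - 14 = √6 - 14 = -14 + √6)
-215743/f(-488, -412) = -215743/(-14 + √6)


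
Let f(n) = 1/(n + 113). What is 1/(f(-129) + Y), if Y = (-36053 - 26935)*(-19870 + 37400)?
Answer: -16/17666874241 ≈ -9.0565e-10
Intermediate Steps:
f(n) = 1/(113 + n)
Y = -1104179640 (Y = -62988*17530 = -1104179640)
1/(f(-129) + Y) = 1/(1/(113 - 129) - 1104179640) = 1/(1/(-16) - 1104179640) = 1/(-1/16 - 1104179640) = 1/(-17666874241/16) = -16/17666874241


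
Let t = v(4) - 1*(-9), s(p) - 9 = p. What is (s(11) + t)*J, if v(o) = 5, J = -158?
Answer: -5372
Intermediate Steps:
s(p) = 9 + p
t = 14 (t = 5 - 1*(-9) = 5 + 9 = 14)
(s(11) + t)*J = ((9 + 11) + 14)*(-158) = (20 + 14)*(-158) = 34*(-158) = -5372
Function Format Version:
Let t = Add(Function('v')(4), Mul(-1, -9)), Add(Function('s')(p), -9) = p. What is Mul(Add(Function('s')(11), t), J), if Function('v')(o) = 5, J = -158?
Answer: -5372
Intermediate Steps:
Function('s')(p) = Add(9, p)
t = 14 (t = Add(5, Mul(-1, -9)) = Add(5, 9) = 14)
Mul(Add(Function('s')(11), t), J) = Mul(Add(Add(9, 11), 14), -158) = Mul(Add(20, 14), -158) = Mul(34, -158) = -5372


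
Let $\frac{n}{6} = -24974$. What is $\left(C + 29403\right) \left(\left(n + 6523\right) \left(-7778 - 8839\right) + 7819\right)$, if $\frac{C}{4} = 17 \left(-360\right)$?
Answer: $11724483268548$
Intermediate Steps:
$n = -149844$ ($n = 6 \left(-24974\right) = -149844$)
$C = -24480$ ($C = 4 \cdot 17 \left(-360\right) = 4 \left(-6120\right) = -24480$)
$\left(C + 29403\right) \left(\left(n + 6523\right) \left(-7778 - 8839\right) + 7819\right) = \left(-24480 + 29403\right) \left(\left(-149844 + 6523\right) \left(-7778 - 8839\right) + 7819\right) = 4923 \left(\left(-143321\right) \left(-16617\right) + 7819\right) = 4923 \left(2381565057 + 7819\right) = 4923 \cdot 2381572876 = 11724483268548$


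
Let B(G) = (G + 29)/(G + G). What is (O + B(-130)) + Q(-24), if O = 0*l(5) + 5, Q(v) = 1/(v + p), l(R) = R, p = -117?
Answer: 197281/36660 ≈ 5.3814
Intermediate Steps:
B(G) = (29 + G)/(2*G) (B(G) = (29 + G)/((2*G)) = (29 + G)*(1/(2*G)) = (29 + G)/(2*G))
Q(v) = 1/(-117 + v) (Q(v) = 1/(v - 117) = 1/(-117 + v))
O = 5 (O = 0*5 + 5 = 0 + 5 = 5)
(O + B(-130)) + Q(-24) = (5 + (½)*(29 - 130)/(-130)) + 1/(-117 - 24) = (5 + (½)*(-1/130)*(-101)) + 1/(-141) = (5 + 101/260) - 1/141 = 1401/260 - 1/141 = 197281/36660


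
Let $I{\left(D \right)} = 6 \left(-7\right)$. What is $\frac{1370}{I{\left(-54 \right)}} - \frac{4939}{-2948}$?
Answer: $- \frac{174151}{5628} \approx -30.944$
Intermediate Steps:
$I{\left(D \right)} = -42$
$\frac{1370}{I{\left(-54 \right)}} - \frac{4939}{-2948} = \frac{1370}{-42} - \frac{4939}{-2948} = 1370 \left(- \frac{1}{42}\right) - - \frac{449}{268} = - \frac{685}{21} + \frac{449}{268} = - \frac{174151}{5628}$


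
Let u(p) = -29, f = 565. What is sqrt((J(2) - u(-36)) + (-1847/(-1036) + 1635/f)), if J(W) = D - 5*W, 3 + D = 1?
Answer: sqrt(74269080613)/58534 ≈ 4.6558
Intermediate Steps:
D = -2 (D = -3 + 1 = -2)
J(W) = -2 - 5*W
sqrt((J(2) - u(-36)) + (-1847/(-1036) + 1635/f)) = sqrt(((-2 - 5*2) - 1*(-29)) + (-1847/(-1036) + 1635/565)) = sqrt(((-2 - 10) + 29) + (-1847*(-1/1036) + 1635*(1/565))) = sqrt((-12 + 29) + (1847/1036 + 327/113)) = sqrt(17 + 547483/117068) = sqrt(2537639/117068) = sqrt(74269080613)/58534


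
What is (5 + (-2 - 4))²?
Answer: 1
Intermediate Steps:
(5 + (-2 - 4))² = (5 - 6)² = (-1)² = 1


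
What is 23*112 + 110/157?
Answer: 404542/157 ≈ 2576.7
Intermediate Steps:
23*112 + 110/157 = 2576 + 110*(1/157) = 2576 + 110/157 = 404542/157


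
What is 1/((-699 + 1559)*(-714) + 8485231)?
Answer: 1/7871191 ≈ 1.2705e-7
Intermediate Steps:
1/((-699 + 1559)*(-714) + 8485231) = 1/(860*(-714) + 8485231) = 1/(-614040 + 8485231) = 1/7871191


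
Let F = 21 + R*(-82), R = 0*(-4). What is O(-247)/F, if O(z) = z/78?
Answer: -19/126 ≈ -0.15079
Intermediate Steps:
R = 0
O(z) = z/78 (O(z) = z*(1/78) = z/78)
F = 21 (F = 21 + 0*(-82) = 21 + 0 = 21)
O(-247)/F = ((1/78)*(-247))/21 = -19/6*1/21 = -19/126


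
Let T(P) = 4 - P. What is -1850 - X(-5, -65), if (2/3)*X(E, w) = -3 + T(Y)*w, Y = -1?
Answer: -1358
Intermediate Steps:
X(E, w) = -9/2 + 15*w/2 (X(E, w) = 3*(-3 + (4 - 1*(-1))*w)/2 = 3*(-3 + (4 + 1)*w)/2 = 3*(-3 + 5*w)/2 = -9/2 + 15*w/2)
-1850 - X(-5, -65) = -1850 - (-9/2 + (15/2)*(-65)) = -1850 - (-9/2 - 975/2) = -1850 - 1*(-492) = -1850 + 492 = -1358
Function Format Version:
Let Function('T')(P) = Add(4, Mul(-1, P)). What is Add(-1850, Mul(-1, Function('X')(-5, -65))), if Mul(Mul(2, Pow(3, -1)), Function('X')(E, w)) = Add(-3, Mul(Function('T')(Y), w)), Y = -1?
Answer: -1358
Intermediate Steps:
Function('X')(E, w) = Add(Rational(-9, 2), Mul(Rational(15, 2), w)) (Function('X')(E, w) = Mul(Rational(3, 2), Add(-3, Mul(Add(4, Mul(-1, -1)), w))) = Mul(Rational(3, 2), Add(-3, Mul(Add(4, 1), w))) = Mul(Rational(3, 2), Add(-3, Mul(5, w))) = Add(Rational(-9, 2), Mul(Rational(15, 2), w)))
Add(-1850, Mul(-1, Function('X')(-5, -65))) = Add(-1850, Mul(-1, Add(Rational(-9, 2), Mul(Rational(15, 2), -65)))) = Add(-1850, Mul(-1, Add(Rational(-9, 2), Rational(-975, 2)))) = Add(-1850, Mul(-1, -492)) = Add(-1850, 492) = -1358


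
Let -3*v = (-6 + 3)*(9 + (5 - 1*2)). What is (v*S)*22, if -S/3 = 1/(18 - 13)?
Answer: -792/5 ≈ -158.40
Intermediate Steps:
S = -⅗ (S = -3/(18 - 13) = -3/5 = -3*⅕ = -⅗ ≈ -0.60000)
v = 12 (v = -(-6 + 3)*(9 + (5 - 1*2))/3 = -(-1)*(9 + (5 - 2)) = -(-1)*(9 + 3) = -(-1)*12 = -⅓*(-36) = 12)
(v*S)*22 = (12*(-⅗))*22 = -36/5*22 = -792/5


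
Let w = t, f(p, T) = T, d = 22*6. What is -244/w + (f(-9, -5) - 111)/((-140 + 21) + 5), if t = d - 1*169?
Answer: 16054/2109 ≈ 7.6121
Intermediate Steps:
d = 132
t = -37 (t = 132 - 1*169 = 132 - 169 = -37)
w = -37
-244/w + (f(-9, -5) - 111)/((-140 + 21) + 5) = -244/(-37) + (-5 - 111)/((-140 + 21) + 5) = -244*(-1/37) - 116/(-119 + 5) = 244/37 - 116/(-114) = 244/37 - 116*(-1/114) = 244/37 + 58/57 = 16054/2109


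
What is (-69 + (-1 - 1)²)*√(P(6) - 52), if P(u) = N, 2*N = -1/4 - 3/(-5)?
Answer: -13*I*√20730/4 ≈ -467.93*I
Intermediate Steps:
N = 7/40 (N = (-1/4 - 3/(-5))/2 = (-1*¼ - 3*(-⅕))/2 = (-¼ + ⅗)/2 = (½)*(7/20) = 7/40 ≈ 0.17500)
P(u) = 7/40
(-69 + (-1 - 1)²)*√(P(6) - 52) = (-69 + (-1 - 1)²)*√(7/40 - 52) = (-69 + (-2)²)*√(-2073/40) = (-69 + 4)*(I*√20730/20) = -13*I*√20730/4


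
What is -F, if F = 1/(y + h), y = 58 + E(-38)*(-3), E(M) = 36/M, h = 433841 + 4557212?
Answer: -19/94831163 ≈ -2.0036e-7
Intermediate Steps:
h = 4991053
y = 1156/19 (y = 58 + (36/(-38))*(-3) = 58 + (36*(-1/38))*(-3) = 58 - 18/19*(-3) = 58 + 54/19 = 1156/19 ≈ 60.842)
F = 19/94831163 (F = 1/(1156/19 + 4991053) = 1/(94831163/19) = 19/94831163 ≈ 2.0036e-7)
-F = -1*19/94831163 = -19/94831163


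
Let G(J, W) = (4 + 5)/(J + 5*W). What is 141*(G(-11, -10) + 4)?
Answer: 33135/61 ≈ 543.20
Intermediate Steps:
G(J, W) = 9/(J + 5*W)
141*(G(-11, -10) + 4) = 141*(9/(-11 + 5*(-10)) + 4) = 141*(9/(-11 - 50) + 4) = 141*(9/(-61) + 4) = 141*(9*(-1/61) + 4) = 141*(-9/61 + 4) = 141*(235/61) = 33135/61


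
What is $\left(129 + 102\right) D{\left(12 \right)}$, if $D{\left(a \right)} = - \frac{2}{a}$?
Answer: $- \frac{77}{2} \approx -38.5$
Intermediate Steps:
$\left(129 + 102\right) D{\left(12 \right)} = \left(129 + 102\right) \left(- \frac{2}{12}\right) = 231 \left(\left(-2\right) \frac{1}{12}\right) = 231 \left(- \frac{1}{6}\right) = - \frac{77}{2}$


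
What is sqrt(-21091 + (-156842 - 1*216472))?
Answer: I*sqrt(394405) ≈ 628.02*I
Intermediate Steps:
sqrt(-21091 + (-156842 - 1*216472)) = sqrt(-21091 + (-156842 - 216472)) = sqrt(-21091 - 373314) = sqrt(-394405) = I*sqrt(394405)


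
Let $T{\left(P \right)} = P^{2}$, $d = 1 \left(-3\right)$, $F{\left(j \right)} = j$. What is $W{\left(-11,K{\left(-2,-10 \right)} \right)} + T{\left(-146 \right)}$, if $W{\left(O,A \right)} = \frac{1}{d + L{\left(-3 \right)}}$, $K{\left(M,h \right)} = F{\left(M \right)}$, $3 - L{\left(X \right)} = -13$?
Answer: $\frac{277109}{13} \approx 21316.0$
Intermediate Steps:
$L{\left(X \right)} = 16$ ($L{\left(X \right)} = 3 - -13 = 3 + 13 = 16$)
$d = -3$
$K{\left(M,h \right)} = M$
$W{\left(O,A \right)} = \frac{1}{13}$ ($W{\left(O,A \right)} = \frac{1}{-3 + 16} = \frac{1}{13}$)
$W{\left(-11,K{\left(-2,-10 \right)} \right)} + T{\left(-146 \right)} = \frac{1}{13} + \left(-146\right)^{2} = \frac{1}{13} + 21316 = \frac{277109}{13}$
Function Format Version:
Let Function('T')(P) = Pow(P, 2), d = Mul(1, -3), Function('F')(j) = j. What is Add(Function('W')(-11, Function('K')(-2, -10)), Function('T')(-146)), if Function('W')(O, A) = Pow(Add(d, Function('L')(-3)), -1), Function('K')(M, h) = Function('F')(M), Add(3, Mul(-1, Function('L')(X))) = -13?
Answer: Rational(277109, 13) ≈ 21316.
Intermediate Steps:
Function('L')(X) = 16 (Function('L')(X) = Add(3, Mul(-1, -13)) = Add(3, 13) = 16)
d = -3
Function('K')(M, h) = M
Function('W')(O, A) = Rational(1, 13) (Function('W')(O, A) = Pow(Add(-3, 16), -1) = Pow(13, -1) = Rational(1, 13))
Add(Function('W')(-11, Function('K')(-2, -10)), Function('T')(-146)) = Add(Rational(1, 13), Pow(-146, 2)) = Add(Rational(1, 13), 21316) = Rational(277109, 13)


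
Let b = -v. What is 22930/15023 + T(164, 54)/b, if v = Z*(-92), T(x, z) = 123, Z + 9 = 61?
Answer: 111544949/71870032 ≈ 1.5520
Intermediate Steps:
Z = 52 (Z = -9 + 61 = 52)
v = -4784 (v = 52*(-92) = -4784)
b = 4784 (b = -1*(-4784) = 4784)
22930/15023 + T(164, 54)/b = 22930/15023 + 123/4784 = 111544949/71870032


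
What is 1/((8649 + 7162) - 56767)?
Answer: -1/40956 ≈ -2.4416e-5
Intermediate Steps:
1/((8649 + 7162) - 56767) = 1/(15811 - 56767) = 1/(-40956) = -1/40956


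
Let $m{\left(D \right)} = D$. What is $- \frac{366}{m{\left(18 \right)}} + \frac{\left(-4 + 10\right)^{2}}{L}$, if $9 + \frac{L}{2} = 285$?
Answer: $- \frac{2797}{138} \approx -20.268$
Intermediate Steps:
$L = 552$ ($L = -18 + 2 \cdot 285 = -18 + 570 = 552$)
$- \frac{366}{m{\left(18 \right)}} + \frac{\left(-4 + 10\right)^{2}}{L} = - \frac{366}{18} + \frac{\left(-4 + 10\right)^{2}}{552} = \left(-366\right) \frac{1}{18} + 6^{2} \cdot \frac{1}{552} = - \frac{61}{3} + 36 \cdot \frac{1}{552} = - \frac{61}{3} + \frac{3}{46} = - \frac{2797}{138}$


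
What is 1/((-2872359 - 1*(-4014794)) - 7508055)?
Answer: -1/6365620 ≈ -1.5709e-7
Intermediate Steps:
1/((-2872359 - 1*(-4014794)) - 7508055) = 1/((-2872359 + 4014794) - 7508055) = 1/(1142435 - 7508055) = 1/(-6365620) = -1/6365620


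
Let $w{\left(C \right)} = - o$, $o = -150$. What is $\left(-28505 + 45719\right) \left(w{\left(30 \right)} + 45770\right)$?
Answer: $790466880$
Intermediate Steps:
$w{\left(C \right)} = 150$ ($w{\left(C \right)} = \left(-1\right) \left(-150\right) = 150$)
$\left(-28505 + 45719\right) \left(w{\left(30 \right)} + 45770\right) = \left(-28505 + 45719\right) \left(150 + 45770\right) = 17214 \cdot 45920 = 790466880$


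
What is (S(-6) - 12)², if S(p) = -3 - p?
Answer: 81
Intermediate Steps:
(S(-6) - 12)² = ((-3 - 1*(-6)) - 12)² = ((-3 + 6) - 12)² = (3 - 12)² = (-9)² = 81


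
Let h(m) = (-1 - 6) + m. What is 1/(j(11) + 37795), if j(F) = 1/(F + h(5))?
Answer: 9/340156 ≈ 2.6458e-5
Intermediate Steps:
h(m) = -7 + m
j(F) = 1/(-2 + F) (j(F) = 1/(F + (-7 + 5)) = 1/(F - 2) = 1/(-2 + F))
1/(j(11) + 37795) = 1/(1/(-2 + 11) + 37795) = 1/(1/9 + 37795) = 1/(⅑ + 37795) = 1/(340156/9) = 9/340156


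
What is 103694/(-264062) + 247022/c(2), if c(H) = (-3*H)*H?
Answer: -16307591923/792186 ≈ -20586.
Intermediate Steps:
c(H) = -3*H**2
103694/(-264062) + 247022/c(2) = 103694/(-264062) + 247022/((-3*2**2)) = 103694*(-1/264062) + 247022/((-3*4)) = -51847/132031 + 247022/(-12) = -51847/132031 + 247022*(-1/12) = -51847/132031 - 123511/6 = -16307591923/792186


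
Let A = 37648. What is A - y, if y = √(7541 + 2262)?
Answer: 37648 - √9803 ≈ 37549.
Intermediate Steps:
y = √9803 ≈ 99.010
A - y = 37648 - √9803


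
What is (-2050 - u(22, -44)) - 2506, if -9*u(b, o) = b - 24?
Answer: -41006/9 ≈ -4556.2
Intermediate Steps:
u(b, o) = 8/3 - b/9 (u(b, o) = -(b - 24)/9 = -(-24 + b)/9 = 8/3 - b/9)
(-2050 - u(22, -44)) - 2506 = (-2050 - (8/3 - ⅑*22)) - 2506 = (-2050 - (8/3 - 22/9)) - 2506 = (-2050 - 1*2/9) - 2506 = (-2050 - 2/9) - 2506 = -18452/9 - 2506 = -41006/9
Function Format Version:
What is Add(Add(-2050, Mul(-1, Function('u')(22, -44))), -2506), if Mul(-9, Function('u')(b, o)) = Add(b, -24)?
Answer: Rational(-41006, 9) ≈ -4556.2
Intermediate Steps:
Function('u')(b, o) = Add(Rational(8, 3), Mul(Rational(-1, 9), b)) (Function('u')(b, o) = Mul(Rational(-1, 9), Add(b, -24)) = Mul(Rational(-1, 9), Add(-24, b)) = Add(Rational(8, 3), Mul(Rational(-1, 9), b)))
Add(Add(-2050, Mul(-1, Function('u')(22, -44))), -2506) = Add(Add(-2050, Mul(-1, Add(Rational(8, 3), Mul(Rational(-1, 9), 22)))), -2506) = Add(Add(-2050, Mul(-1, Add(Rational(8, 3), Rational(-22, 9)))), -2506) = Add(Add(-2050, Mul(-1, Rational(2, 9))), -2506) = Add(Add(-2050, Rational(-2, 9)), -2506) = Add(Rational(-18452, 9), -2506) = Rational(-41006, 9)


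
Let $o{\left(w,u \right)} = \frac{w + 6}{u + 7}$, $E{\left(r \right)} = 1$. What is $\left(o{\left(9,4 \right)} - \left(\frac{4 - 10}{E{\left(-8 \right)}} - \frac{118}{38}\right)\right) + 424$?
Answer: $\frac{90804}{209} \approx 434.47$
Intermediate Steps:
$o{\left(w,u \right)} = \frac{6 + w}{7 + u}$
$\left(o{\left(9,4 \right)} - \left(\frac{4 - 10}{E{\left(-8 \right)}} - \frac{118}{38}\right)\right) + 424 = \left(\frac{6 + 9}{7 + 4} - \left(\frac{4 - 10}{1} - \frac{118}{38}\right)\right) + 424 = \left(\frac{1}{11} \cdot 15 - \left(\left(4 - 10\right) 1 - \frac{59}{19}\right)\right) + 424 = \left(\frac{1}{11} \cdot 15 - \left(\left(-6\right) 1 - \frac{59}{19}\right)\right) + 424 = \left(\frac{15}{11} - \left(-6 - \frac{59}{19}\right)\right) + 424 = \left(\frac{15}{11} - - \frac{173}{19}\right) + 424 = \left(\frac{15}{11} + \frac{173}{19}\right) + 424 = \frac{2188}{209} + 424 = \frac{90804}{209}$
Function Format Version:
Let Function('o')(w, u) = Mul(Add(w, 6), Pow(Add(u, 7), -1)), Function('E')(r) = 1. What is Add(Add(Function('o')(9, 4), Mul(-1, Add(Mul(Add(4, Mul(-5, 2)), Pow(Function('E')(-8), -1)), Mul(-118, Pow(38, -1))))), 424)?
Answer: Rational(90804, 209) ≈ 434.47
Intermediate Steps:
Function('o')(w, u) = Mul(Pow(Add(7, u), -1), Add(6, w)) (Function('o')(w, u) = Mul(Add(6, w), Pow(Add(7, u), -1)) = Mul(Pow(Add(7, u), -1), Add(6, w)))
Add(Add(Function('o')(9, 4), Mul(-1, Add(Mul(Add(4, Mul(-5, 2)), Pow(Function('E')(-8), -1)), Mul(-118, Pow(38, -1))))), 424) = Add(Add(Mul(Pow(Add(7, 4), -1), Add(6, 9)), Mul(-1, Add(Mul(Add(4, Mul(-5, 2)), Pow(1, -1)), Mul(-118, Pow(38, -1))))), 424) = Add(Add(Mul(Pow(11, -1), 15), Mul(-1, Add(Mul(Add(4, -10), 1), Mul(-118, Rational(1, 38))))), 424) = Add(Add(Mul(Rational(1, 11), 15), Mul(-1, Add(Mul(-6, 1), Rational(-59, 19)))), 424) = Add(Add(Rational(15, 11), Mul(-1, Add(-6, Rational(-59, 19)))), 424) = Add(Add(Rational(15, 11), Mul(-1, Rational(-173, 19))), 424) = Add(Add(Rational(15, 11), Rational(173, 19)), 424) = Add(Rational(2188, 209), 424) = Rational(90804, 209)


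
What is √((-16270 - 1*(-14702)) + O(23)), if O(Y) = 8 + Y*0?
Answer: 2*I*√390 ≈ 39.497*I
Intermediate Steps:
O(Y) = 8 (O(Y) = 8 + 0 = 8)
√((-16270 - 1*(-14702)) + O(23)) = √((-16270 - 1*(-14702)) + 8) = √((-16270 + 14702) + 8) = √(-1568 + 8) = √(-1560) = 2*I*√390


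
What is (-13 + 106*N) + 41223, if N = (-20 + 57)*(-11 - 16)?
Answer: -64684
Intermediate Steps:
N = -999 (N = 37*(-27) = -999)
(-13 + 106*N) + 41223 = (-13 + 106*(-999)) + 41223 = (-13 - 105894) + 41223 = -105907 + 41223 = -64684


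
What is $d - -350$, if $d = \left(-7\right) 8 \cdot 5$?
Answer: $70$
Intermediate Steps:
$d = -280$ ($d = \left(-56\right) 5 = -280$)
$d - -350 = -280 - -350 = -280 + 350 = 70$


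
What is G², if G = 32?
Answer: 1024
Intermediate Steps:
G² = 32² = 1024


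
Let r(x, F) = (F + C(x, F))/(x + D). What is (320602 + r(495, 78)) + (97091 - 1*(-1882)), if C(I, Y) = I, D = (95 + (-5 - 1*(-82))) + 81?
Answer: 313842673/748 ≈ 4.1958e+5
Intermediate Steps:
D = 253 (D = (95 + (-5 + 82)) + 81 = (95 + 77) + 81 = 172 + 81 = 253)
r(x, F) = (F + x)/(253 + x) (r(x, F) = (F + x)/(x + 253) = (F + x)/(253 + x))
(320602 + r(495, 78)) + (97091 - 1*(-1882)) = (320602 + (78 + 495)/(253 + 495)) + (97091 - 1*(-1882)) = (320602 + 573/748) + (97091 + 1882) = (320602 + (1/748)*573) + 98973 = (320602 + 573/748) + 98973 = 239810869/748 + 98973 = 313842673/748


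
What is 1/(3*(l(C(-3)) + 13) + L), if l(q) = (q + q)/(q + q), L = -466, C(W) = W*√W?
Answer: -1/424 ≈ -0.0023585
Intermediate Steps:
C(W) = W^(3/2)
l(q) = 1 (l(q) = (2*q)/((2*q)) = (2*q)*(1/(2*q)) = 1)
1/(3*(l(C(-3)) + 13) + L) = 1/(3*(1 + 13) - 466) = 1/(3*14 - 466) = 1/(42 - 466) = 1/(-424) = -1/424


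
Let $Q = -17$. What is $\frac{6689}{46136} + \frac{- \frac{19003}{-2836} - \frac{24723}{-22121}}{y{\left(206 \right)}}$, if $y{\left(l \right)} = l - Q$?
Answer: $\frac{29051870719877}{161359965514792} \approx 0.18004$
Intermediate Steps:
$y{\left(l \right)} = 17 + l$ ($y{\left(l \right)} = l - -17 = l + 17 = 17 + l$)
$\frac{6689}{46136} + \frac{- \frac{19003}{-2836} - \frac{24723}{-22121}}{y{\left(206 \right)}} = \frac{6689}{46136} + \frac{- \frac{19003}{-2836} - \frac{24723}{-22121}}{17 + 206} = 6689 \cdot \frac{1}{46136} + \frac{\left(-19003\right) \left(- \frac{1}{2836}\right) - - \frac{24723}{22121}}{223} = \frac{6689}{46136} + \left(\frac{19003}{2836} + \frac{24723}{22121}\right) \frac{1}{223} = \frac{6689}{46136} + \frac{490479791}{62735156} \cdot \frac{1}{223} = \frac{6689}{46136} + \frac{490479791}{13989939788} = \frac{29051870719877}{161359965514792}$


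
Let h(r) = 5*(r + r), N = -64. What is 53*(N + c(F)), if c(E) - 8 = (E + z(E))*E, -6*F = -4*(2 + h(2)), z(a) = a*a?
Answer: 4742440/27 ≈ 1.7565e+5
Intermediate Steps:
h(r) = 10*r (h(r) = 5*(2*r) = 10*r)
z(a) = a**2
F = 44/3 (F = -(-2)*(2 + 10*2)/3 = -(-2)*(2 + 20)/3 = -(-2)*22/3 = -1/6*(-88) = 44/3 ≈ 14.667)
c(E) = 8 + E*(E + E**2) (c(E) = 8 + (E + E**2)*E = 8 + E*(E + E**2))
53*(N + c(F)) = 53*(-64 + (8 + (44/3)**2 + (44/3)**3)) = 53*(-64 + (8 + 1936/9 + 85184/27)) = 53*(-64 + 91208/27) = 53*(89480/27) = 4742440/27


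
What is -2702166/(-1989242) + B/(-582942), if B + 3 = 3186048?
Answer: -793768079253/193268784994 ≈ -4.1071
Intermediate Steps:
B = 3186045 (B = -3 + 3186048 = 3186045)
-2702166/(-1989242) + B/(-582942) = -2702166/(-1989242) + 3186045/(-582942) = -2702166*(-1/1989242) + 3186045*(-1/582942) = 1351083/994621 - 1062015/194314 = -793768079253/193268784994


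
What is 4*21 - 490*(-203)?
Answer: 99554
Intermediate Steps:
4*21 - 490*(-203) = 84 + 99470 = 99554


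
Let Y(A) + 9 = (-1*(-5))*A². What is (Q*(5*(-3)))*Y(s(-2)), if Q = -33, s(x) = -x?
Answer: 5445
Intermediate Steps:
Y(A) = -9 + 5*A² (Y(A) = -9 + (-1*(-5))*A² = -9 + 5*A²)
(Q*(5*(-3)))*Y(s(-2)) = (-165*(-3))*(-9 + 5*(-1*(-2))²) = (-33*(-15))*(-9 + 5*2²) = 495*(-9 + 5*4) = 495*(-9 + 20) = 495*11 = 5445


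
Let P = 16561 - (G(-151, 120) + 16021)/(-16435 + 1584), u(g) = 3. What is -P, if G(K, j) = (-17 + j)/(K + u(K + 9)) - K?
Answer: -36402610181/2197948 ≈ -16562.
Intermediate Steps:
G(K, j) = -K + (-17 + j)/(3 + K) (G(K, j) = (-17 + j)/(K + 3) - K = (-17 + j)/(3 + K) - K = -K + (-17 + j)/(3 + K))
P = 36402610181/2197948 (P = 16561 - ((-17 + 120 - 1*(-151)² - 3*(-151))/(3 - 151) + 16021)/(-16435 + 1584) = 16561 - ((-17 + 120 - 1*22801 + 453)/(-148) + 16021)/(-14851) = 16561 - (-(-17 + 120 - 22801 + 453)/148 + 16021)*(-1)/14851 = 16561 - (-1/148*(-22245) + 16021)*(-1)/14851 = 16561 - (22245/148 + 16021)*(-1)/14851 = 16561 - 2393353*(-1)/(148*14851) = 16561 - 1*(-2393353/2197948) = 16561 + 2393353/2197948 = 36402610181/2197948 ≈ 16562.)
-P = -1*36402610181/2197948 = -36402610181/2197948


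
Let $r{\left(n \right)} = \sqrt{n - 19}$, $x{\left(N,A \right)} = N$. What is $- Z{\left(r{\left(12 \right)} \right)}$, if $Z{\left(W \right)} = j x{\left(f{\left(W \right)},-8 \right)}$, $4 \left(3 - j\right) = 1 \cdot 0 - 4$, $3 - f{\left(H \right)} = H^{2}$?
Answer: $-40$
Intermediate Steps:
$f{\left(H \right)} = 3 - H^{2}$
$j = 4$ ($j = 3 - \frac{1 \cdot 0 - 4}{4} = 3 - \frac{0 - 4}{4} = 3 - -1 = 3 + 1 = 4$)
$r{\left(n \right)} = \sqrt{-19 + n}$
$Z{\left(W \right)} = 12 - 4 W^{2}$ ($Z{\left(W \right)} = 4 \left(3 - W^{2}\right) = 12 - 4 W^{2}$)
$- Z{\left(r{\left(12 \right)} \right)} = - (12 - 4 \left(\sqrt{-19 + 12}\right)^{2}) = - (12 - 4 \left(\sqrt{-7}\right)^{2}) = - (12 - 4 \left(i \sqrt{7}\right)^{2}) = - (12 - -28) = - (12 + 28) = \left(-1\right) 40 = -40$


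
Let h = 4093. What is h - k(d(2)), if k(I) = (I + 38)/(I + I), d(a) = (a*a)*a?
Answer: 32721/8 ≈ 4090.1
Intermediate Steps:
d(a) = a³ (d(a) = a²*a = a³)
k(I) = (38 + I)/(2*I) (k(I) = (38 + I)/((2*I)) = (38 + I)*(1/(2*I)) = (38 + I)/(2*I))
h - k(d(2)) = 4093 - (38 + 2³)/(2*(2³)) = 4093 - (38 + 8)/(2*8) = 4093 - 46/(2*8) = 4093 - 1*23/8 = 4093 - 23/8 = 32721/8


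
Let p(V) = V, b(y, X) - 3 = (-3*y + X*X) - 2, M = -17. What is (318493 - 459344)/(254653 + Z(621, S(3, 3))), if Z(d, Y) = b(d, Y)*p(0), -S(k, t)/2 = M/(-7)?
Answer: -140851/254653 ≈ -0.55311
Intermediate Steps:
b(y, X) = 1 + X² - 3*y (b(y, X) = 3 + ((-3*y + X*X) - 2) = 3 + ((-3*y + X²) - 2) = 3 + ((X² - 3*y) - 2) = 3 + (-2 + X² - 3*y) = 1 + X² - 3*y)
S(k, t) = -34/7 (S(k, t) = -(-34)/(-7) = -(-34)*(-1)/7 = -2*17/7 = -34/7)
Z(d, Y) = 0 (Z(d, Y) = (1 + Y² - 3*d)*0 = 0)
(318493 - 459344)/(254653 + Z(621, S(3, 3))) = (318493 - 459344)/(254653 + 0) = -140851/254653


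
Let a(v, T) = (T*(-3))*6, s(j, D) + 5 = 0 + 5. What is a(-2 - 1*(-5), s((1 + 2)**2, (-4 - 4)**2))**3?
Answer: 0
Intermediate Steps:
s(j, D) = 0 (s(j, D) = -5 + (0 + 5) = -5 + 5 = 0)
a(v, T) = -18*T (a(v, T) = -3*T*6 = -18*T)
a(-2 - 1*(-5), s((1 + 2)**2, (-4 - 4)**2))**3 = (-18*0)**3 = 0**3 = 0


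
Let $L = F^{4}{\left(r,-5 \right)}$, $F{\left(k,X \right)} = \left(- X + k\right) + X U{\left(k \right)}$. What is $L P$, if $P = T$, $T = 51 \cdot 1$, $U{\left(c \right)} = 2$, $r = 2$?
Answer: $4131$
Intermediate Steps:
$T = 51$
$F{\left(k,X \right)} = X + k$ ($F{\left(k,X \right)} = \left(- X + k\right) + X 2 = \left(k - X\right) + 2 X = X + k$)
$P = 51$
$L = 81$ ($L = \left(-5 + 2\right)^{4} = \left(-3\right)^{4} = 81$)
$L P = 81 \cdot 51 = 4131$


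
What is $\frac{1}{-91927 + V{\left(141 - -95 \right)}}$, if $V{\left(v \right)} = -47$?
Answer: $- \frac{1}{91974} \approx -1.0873 \cdot 10^{-5}$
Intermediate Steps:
$\frac{1}{-91927 + V{\left(141 - -95 \right)}} = \frac{1}{-91927 - 47} = \frac{1}{-91974} = - \frac{1}{91974}$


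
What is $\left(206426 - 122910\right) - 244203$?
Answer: $-160687$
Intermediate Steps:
$\left(206426 - 122910\right) - 244203 = 83516 - 244203 = -160687$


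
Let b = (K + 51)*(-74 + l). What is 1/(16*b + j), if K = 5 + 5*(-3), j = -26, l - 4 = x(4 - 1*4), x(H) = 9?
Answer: -1/40042 ≈ -2.4974e-5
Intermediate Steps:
l = 13 (l = 4 + 9 = 13)
K = -10 (K = 5 - 15 = -10)
b = -2501 (b = (-10 + 51)*(-74 + 13) = 41*(-61) = -2501)
1/(16*b + j) = 1/(16*(-2501) - 26) = 1/(-40016 - 26) = 1/(-40042) = -1/40042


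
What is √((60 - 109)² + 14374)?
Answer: 5*√671 ≈ 129.52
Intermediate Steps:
√((60 - 109)² + 14374) = √((-49)² + 14374) = √(2401 + 14374) = √16775 = 5*√671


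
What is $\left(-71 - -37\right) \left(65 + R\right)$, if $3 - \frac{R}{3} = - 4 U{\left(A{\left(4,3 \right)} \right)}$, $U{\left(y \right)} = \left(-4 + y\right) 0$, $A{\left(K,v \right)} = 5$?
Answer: $-2516$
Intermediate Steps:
$U{\left(y \right)} = 0$
$R = 9$ ($R = 9 - 3 \left(\left(-4\right) 0\right) = 9 - 0 = 9 + 0 = 9$)
$\left(-71 - -37\right) \left(65 + R\right) = \left(-71 - -37\right) \left(65 + 9\right) = \left(-71 + 37\right) 74 = \left(-34\right) 74 = -2516$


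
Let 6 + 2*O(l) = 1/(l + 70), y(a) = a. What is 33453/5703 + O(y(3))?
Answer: 797309/277546 ≈ 2.8727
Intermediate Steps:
O(l) = -3 + 1/(2*(70 + l)) (O(l) = -3 + 1/(2*(l + 70)) = -3 + 1/(2*(70 + l)))
33453/5703 + O(y(3)) = 33453/5703 + (-419 - 6*3)/(2*(70 + 3)) = 33453*(1/5703) + (½)*(-419 - 18)/73 = 11151/1901 + (½)*(1/73)*(-437) = 11151/1901 - 437/146 = 797309/277546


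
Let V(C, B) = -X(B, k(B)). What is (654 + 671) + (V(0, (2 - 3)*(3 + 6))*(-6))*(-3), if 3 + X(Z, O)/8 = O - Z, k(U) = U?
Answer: 1757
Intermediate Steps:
X(Z, O) = -24 - 8*Z + 8*O (X(Z, O) = -24 + 8*(O - Z) = -24 + (-8*Z + 8*O) = -24 - 8*Z + 8*O)
V(C, B) = 24 (V(C, B) = -(-24 - 8*B + 8*B) = -1*(-24) = 24)
(654 + 671) + (V(0, (2 - 3)*(3 + 6))*(-6))*(-3) = (654 + 671) + (24*(-6))*(-3) = 1325 - 144*(-3) = 1325 + 432 = 1757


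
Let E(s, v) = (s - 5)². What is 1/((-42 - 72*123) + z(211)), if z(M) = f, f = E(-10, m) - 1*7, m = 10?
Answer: -1/8680 ≈ -0.00011521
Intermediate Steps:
E(s, v) = (-5 + s)²
f = 218 (f = (-5 - 10)² - 1*7 = (-15)² - 7 = 225 - 7 = 218)
z(M) = 218
1/((-42 - 72*123) + z(211)) = 1/((-42 - 72*123) + 218) = 1/((-42 - 8856) + 218) = 1/(-8898 + 218) = 1/(-8680) = -1/8680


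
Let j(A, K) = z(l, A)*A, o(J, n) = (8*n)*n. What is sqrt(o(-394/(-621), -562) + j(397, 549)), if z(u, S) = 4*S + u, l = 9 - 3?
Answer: sqrt(3159570) ≈ 1777.5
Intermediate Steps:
o(J, n) = 8*n**2
l = 6
z(u, S) = u + 4*S
j(A, K) = A*(6 + 4*A) (j(A, K) = (6 + 4*A)*A = A*(6 + 4*A))
sqrt(o(-394/(-621), -562) + j(397, 549)) = sqrt(8*(-562)**2 + 2*397*(3 + 2*397)) = sqrt(8*315844 + 2*397*(3 + 794)) = sqrt(2526752 + 2*397*797) = sqrt(2526752 + 632818) = sqrt(3159570)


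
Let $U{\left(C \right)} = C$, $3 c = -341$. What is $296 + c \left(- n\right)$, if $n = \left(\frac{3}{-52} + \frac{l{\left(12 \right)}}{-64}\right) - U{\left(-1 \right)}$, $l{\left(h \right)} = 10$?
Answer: $\frac{160305}{416} \approx 385.35$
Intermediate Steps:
$c = - \frac{341}{3}$ ($c = \frac{1}{3} \left(-341\right) = - \frac{341}{3} \approx -113.67$)
$n = \frac{327}{416}$ ($n = \left(\frac{3}{-52} + \frac{10}{-64}\right) - -1 = \left(3 \left(- \frac{1}{52}\right) + 10 \left(- \frac{1}{64}\right)\right) + 1 = \left(- \frac{3}{52} - \frac{5}{32}\right) + 1 = - \frac{89}{416} + 1 = \frac{327}{416} \approx 0.78606$)
$296 + c \left(- n\right) = 296 - \frac{341 \left(\left(-1\right) \frac{327}{416}\right)}{3} = 296 - - \frac{37169}{416} = 296 + \frac{37169}{416} = \frac{160305}{416}$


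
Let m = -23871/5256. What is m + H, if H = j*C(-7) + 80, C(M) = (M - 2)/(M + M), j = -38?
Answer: 8573/168 ≈ 51.030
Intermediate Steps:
C(M) = (-2 + M)/(2*M) (C(M) = (-2 + M)/((2*M)) = (-2 + M)*(1/(2*M)) = (-2 + M)/(2*M))
m = -109/24 (m = -23871*1/5256 = -109/24 ≈ -4.5417)
H = 389/7 (H = -19*(-2 - 7)/(-7) + 80 = -19*(-1)*(-9)/7 + 80 = -38*9/14 + 80 = -171/7 + 80 = 389/7 ≈ 55.571)
m + H = -109/24 + 389/7 = 8573/168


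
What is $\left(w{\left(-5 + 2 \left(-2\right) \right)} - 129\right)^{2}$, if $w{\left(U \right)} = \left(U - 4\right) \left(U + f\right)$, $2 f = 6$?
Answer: $2601$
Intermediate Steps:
$f = 3$ ($f = \frac{1}{2} \cdot 6 = 3$)
$w{\left(U \right)} = \left(-4 + U\right) \left(3 + U\right)$ ($w{\left(U \right)} = \left(U - 4\right) \left(U + 3\right) = \left(-4 + U\right) \left(3 + U\right)$)
$\left(w{\left(-5 + 2 \left(-2\right) \right)} - 129\right)^{2} = \left(\left(-12 + \left(-5 + 2 \left(-2\right)\right)^{2} - \left(-5 + 2 \left(-2\right)\right)\right) - 129\right)^{2} = \left(\left(-12 + \left(-5 - 4\right)^{2} - \left(-5 - 4\right)\right) - 129\right)^{2} = \left(\left(-12 + \left(-9\right)^{2} - -9\right) - 129\right)^{2} = \left(\left(-12 + 81 + 9\right) - 129\right)^{2} = \left(78 - 129\right)^{2} = \left(-51\right)^{2} = 2601$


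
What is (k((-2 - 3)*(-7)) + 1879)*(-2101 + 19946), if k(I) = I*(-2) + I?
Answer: 32906180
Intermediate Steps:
k(I) = -I (k(I) = -2*I + I = -I)
(k((-2 - 3)*(-7)) + 1879)*(-2101 + 19946) = (-(-2 - 3)*(-7) + 1879)*(-2101 + 19946) = (-(-5)*(-7) + 1879)*17845 = (-1*35 + 1879)*17845 = (-35 + 1879)*17845 = 1844*17845 = 32906180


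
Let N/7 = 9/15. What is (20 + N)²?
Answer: 14641/25 ≈ 585.64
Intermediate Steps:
N = 21/5 (N = 7*(9/15) = 7*(9*(1/15)) = 7*(⅗) = 21/5 ≈ 4.2000)
(20 + N)² = (20 + 21/5)² = (121/5)² = 14641/25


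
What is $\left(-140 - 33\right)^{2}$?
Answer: $29929$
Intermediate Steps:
$\left(-140 - 33\right)^{2} = \left(-173\right)^{2} = 29929$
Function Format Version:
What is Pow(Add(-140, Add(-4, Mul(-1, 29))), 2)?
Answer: 29929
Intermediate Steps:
Pow(Add(-140, Add(-4, Mul(-1, 29))), 2) = Pow(Add(-140, Add(-4, -29)), 2) = Pow(Add(-140, -33), 2) = Pow(-173, 2) = 29929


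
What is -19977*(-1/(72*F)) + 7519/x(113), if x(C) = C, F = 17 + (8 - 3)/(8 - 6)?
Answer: 4271359/52884 ≈ 80.768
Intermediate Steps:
F = 39/2 (F = 17 + 5/2 = 39/2 ≈ 19.500)
-19977*(-1/(72*F)) + 7519/x(113) = -19977/(-2*39/2*36) + 7519/113 = -19977/((-39*36)) + 7519*(1/113) = -19977/(-1404) + 7519/113 = -19977*(-1/1404) + 7519/113 = 6659/468 + 7519/113 = 4271359/52884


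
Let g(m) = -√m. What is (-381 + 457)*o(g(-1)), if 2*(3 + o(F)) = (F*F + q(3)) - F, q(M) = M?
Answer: -152 + 38*I ≈ -152.0 + 38.0*I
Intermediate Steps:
o(F) = -3/2 + F²/2 - F/2 (o(F) = -3 + ((F*F + 3) - F)/2 = -3 + ((F² + 3) - F)/2 = -3 + ((3 + F²) - F)/2 = -3 + (3 + F² - F)/2 = -3 + (3/2 + F²/2 - F/2) = -3/2 + F²/2 - F/2)
(-381 + 457)*o(g(-1)) = (-381 + 457)*(-3/2 + (-√(-1))²/2 - (-1)*√(-1)/2) = 76*(-3/2 + (-I)²/2 - (-1)*I/2) = 76*(-3/2 + (½)*(-1) + I/2) = 76*(-3/2 - ½ + I/2) = 76*(-2 + I/2) = -152 + 38*I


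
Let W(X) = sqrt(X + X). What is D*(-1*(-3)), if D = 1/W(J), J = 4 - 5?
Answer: -3*I*sqrt(2)/2 ≈ -2.1213*I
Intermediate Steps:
J = -1
W(X) = sqrt(2)*sqrt(X) (W(X) = sqrt(2*X) = sqrt(2)*sqrt(X))
D = -I*sqrt(2)/2 (D = 1/(sqrt(2)*sqrt(-1)) = 1/(sqrt(2)*I) = 1/(I*sqrt(2)) = -I*sqrt(2)/2 ≈ -0.70711*I)
D*(-1*(-3)) = (-I*sqrt(2)/2)*(-1*(-3)) = -I*sqrt(2)/2*3 = -3*I*sqrt(2)/2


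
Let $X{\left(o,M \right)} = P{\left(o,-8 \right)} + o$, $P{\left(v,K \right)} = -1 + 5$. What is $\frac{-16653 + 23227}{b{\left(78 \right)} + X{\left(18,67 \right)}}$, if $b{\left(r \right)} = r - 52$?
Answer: $\frac{3287}{24} \approx 136.96$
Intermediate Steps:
$b{\left(r \right)} = -52 + r$
$P{\left(v,K \right)} = 4$
$X{\left(o,M \right)} = 4 + o$
$\frac{-16653 + 23227}{b{\left(78 \right)} + X{\left(18,67 \right)}} = \frac{-16653 + 23227}{\left(-52 + 78\right) + \left(4 + 18\right)} = \frac{6574}{26 + 22} = \frac{6574}{48} = 6574 \cdot \frac{1}{48} = \frac{3287}{24}$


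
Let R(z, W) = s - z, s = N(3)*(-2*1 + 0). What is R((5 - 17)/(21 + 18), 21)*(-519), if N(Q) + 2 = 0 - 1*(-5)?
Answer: 38406/13 ≈ 2954.3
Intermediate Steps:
N(Q) = 3 (N(Q) = -2 + (0 - 1*(-5)) = -2 + (0 + 5) = -2 + 5 = 3)
s = -6 (s = 3*(-2*1 + 0) = 3*(-2 + 0) = 3*(-2) = -6)
R(z, W) = -6 - z
R((5 - 17)/(21 + 18), 21)*(-519) = (-6 - (5 - 17)/(21 + 18))*(-519) = (-6 - (-12)/39)*(-519) = (-6 - 1*(-4/13))*(-519) = (-6 + 4/13)*(-519) = -74/13*(-519) = 38406/13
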